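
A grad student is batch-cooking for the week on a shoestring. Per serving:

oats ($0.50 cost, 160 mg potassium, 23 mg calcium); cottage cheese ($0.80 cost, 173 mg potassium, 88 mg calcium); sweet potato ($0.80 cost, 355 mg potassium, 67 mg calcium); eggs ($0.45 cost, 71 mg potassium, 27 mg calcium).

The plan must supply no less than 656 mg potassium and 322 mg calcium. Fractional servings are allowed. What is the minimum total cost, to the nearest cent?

oats only: max(656/160, 322/23) = 14 servings → $7.00.
cottage cheese only: max(656/173, 322/88) = 3.792 servings → $3.03.
sweet potato only: max(656/355, 322/67) = 4.806 servings → $3.84.
eggs only: max(656/71, 322/27) = 11.93 servings → $5.37.
oats + cottage cheese with both tight: 0.2002 servings and 3.607 servings → $2.99.
oats + sweet potato: intersection lies outside the first quadrant.
oats + eggs: the both-tight solution has a negative serving — not a feasible corner.
cottage cheese + sweet potato with both tight: 3.581 servings and 0.1029 servings → $2.95.
cottage cheese + eggs with both tight: 3.266 servings and 1.282 servings → $3.19.
sweet potato + eggs: intersection lies outside the first quadrant.
Cheapest feasible corner: $2.95.

$2.95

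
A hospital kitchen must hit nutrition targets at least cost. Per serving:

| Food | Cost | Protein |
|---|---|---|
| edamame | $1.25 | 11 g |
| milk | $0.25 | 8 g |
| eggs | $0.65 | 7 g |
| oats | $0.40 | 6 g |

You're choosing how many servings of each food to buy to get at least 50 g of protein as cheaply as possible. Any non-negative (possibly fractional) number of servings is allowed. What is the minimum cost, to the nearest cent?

$1.56

Cost per g of protein: milk $0.0312, oats $0.0667, eggs $0.0929, edamame $0.1136.
With no serving limits, use only milk: 50 g / 8 g = 6.25 servings × $0.25 = $1.56.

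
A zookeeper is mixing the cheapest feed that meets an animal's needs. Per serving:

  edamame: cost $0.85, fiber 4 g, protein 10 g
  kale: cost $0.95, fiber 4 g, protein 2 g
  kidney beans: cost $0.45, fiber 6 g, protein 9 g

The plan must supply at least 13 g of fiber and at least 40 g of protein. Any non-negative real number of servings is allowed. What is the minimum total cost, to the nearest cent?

For a min-cost LP with two ≥-constraints, a basic feasible solution has at most two positive variables.
edamame only: max(13/4, 40/10) = 4 servings → $3.40.
kale only: max(13/4, 40/2) = 20 servings → $19.00.
kidney beans only: max(13/6, 40/9) = 4.444 servings → $2.00.
edamame + kale with both targets exact would need a negative amount; discard.
edamame + kidney beans: the both-tight solution has a negative serving — not a feasible corner.
kale + kidney beans: intersection lies outside the first quadrant.
So the least-cost plan costs $2.00.

$2.00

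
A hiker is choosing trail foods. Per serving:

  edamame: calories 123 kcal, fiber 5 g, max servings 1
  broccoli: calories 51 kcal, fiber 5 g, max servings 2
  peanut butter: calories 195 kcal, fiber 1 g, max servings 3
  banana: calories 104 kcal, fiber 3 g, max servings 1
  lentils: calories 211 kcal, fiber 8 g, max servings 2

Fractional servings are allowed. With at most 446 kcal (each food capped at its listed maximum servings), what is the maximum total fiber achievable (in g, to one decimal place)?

23.4 g

Fiber per kcal: broccoli 0.09804, edamame 0.04065, lentils 0.03791, banana 0.02885, peanut butter 0.005128.
Take 2 servings of broccoli: uses 102 kcal, +10.0 g fiber (running total 10.0 g).
Take 1 serving of edamame: uses 123 kcal, +5.0 g fiber (running total 15.0 g).
Take 1.047 servings of lentils: uses 221 kcal, +8.4 g fiber (running total 23.4 g).
Greedy by best ratio exhausts the calories allowance optimally: 23.4 g.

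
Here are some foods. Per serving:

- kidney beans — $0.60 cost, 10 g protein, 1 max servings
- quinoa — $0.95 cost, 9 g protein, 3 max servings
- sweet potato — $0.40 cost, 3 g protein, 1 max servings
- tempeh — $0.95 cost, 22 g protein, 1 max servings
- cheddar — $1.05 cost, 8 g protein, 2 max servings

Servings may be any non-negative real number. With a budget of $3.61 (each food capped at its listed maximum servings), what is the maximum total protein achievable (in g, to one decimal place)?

51.5 g

Protein per dollar: tempeh 23.16, kidney beans 16.67, quinoa 9.474, cheddar 7.619, sweet potato 7.5.
Take 1 serving of tempeh: spends $0.95, +22.0 g protein (running total 22.0 g).
Take 1 serving of kidney beans: spends $0.60, +10.0 g protein (running total 32.0 g).
Take 2.168 servings of quinoa: spends $2.06, +19.5 g protein (running total 51.5 g).
Filling greedily by protein-per-dollar is optimal for one linear limit, giving 51.5 g.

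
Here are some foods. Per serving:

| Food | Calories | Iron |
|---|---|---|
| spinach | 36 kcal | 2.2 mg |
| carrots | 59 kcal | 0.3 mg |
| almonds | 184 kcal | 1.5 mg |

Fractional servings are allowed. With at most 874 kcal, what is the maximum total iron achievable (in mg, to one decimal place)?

53.4 mg

Iron per kcal: spinach 0.06111, almonds 0.008152, carrots 0.005085.
With no serving limits, spend the whole calories allowance on spinach: 874 kcal / 36 kcal × 2.2 mg = 53.4 mg.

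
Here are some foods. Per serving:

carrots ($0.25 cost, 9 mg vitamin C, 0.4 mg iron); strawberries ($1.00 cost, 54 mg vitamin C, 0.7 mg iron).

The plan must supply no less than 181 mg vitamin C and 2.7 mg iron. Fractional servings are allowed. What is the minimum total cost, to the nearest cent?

$3.46

carrots only: max(181/9, 2.7/0.4) = 20.11 servings → $5.03.
strawberries only: max(181/54, 2.7/0.7) = 3.857 servings → $3.86.
carrots + strawberries with both tight: 1.248 servings and 3.144 servings → $3.46.
Cheapest feasible corner: $3.46.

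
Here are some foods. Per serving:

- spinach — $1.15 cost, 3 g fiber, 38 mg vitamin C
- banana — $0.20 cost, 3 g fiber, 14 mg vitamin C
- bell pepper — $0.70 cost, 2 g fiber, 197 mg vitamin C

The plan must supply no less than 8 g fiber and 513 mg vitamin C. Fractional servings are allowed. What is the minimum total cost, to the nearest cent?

$1.97

This is a tiny linear program; its minimum lies at a vertex of the feasible set. List the vertices and price them.
spinach only: max(8/3, 513/38) = 13.5 servings → $15.53.
banana only: max(8/3, 513/14) = 36.64 servings → $7.33.
bell pepper only: max(8/2, 513/197) = 4 servings → $2.80.
spinach + banana: the both-tight solution has a negative serving — not a feasible corner.
spinach + bell pepper with both tight: 1.068 servings and 2.398 servings → $2.91.
banana + bell pepper with both tight: 0.9769 servings and 2.535 servings → $1.97.
Cheapest feasible corner: $1.97.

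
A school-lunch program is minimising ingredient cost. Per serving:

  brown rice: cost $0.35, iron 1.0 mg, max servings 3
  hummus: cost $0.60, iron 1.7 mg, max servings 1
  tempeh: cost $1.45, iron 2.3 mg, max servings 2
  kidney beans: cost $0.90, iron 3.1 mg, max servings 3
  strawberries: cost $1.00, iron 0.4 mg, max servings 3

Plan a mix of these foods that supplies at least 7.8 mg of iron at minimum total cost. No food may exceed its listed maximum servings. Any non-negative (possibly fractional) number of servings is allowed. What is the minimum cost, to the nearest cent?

$2.26

Cost per mg of iron: kidney beans $0.2903, brown rice $0.3500, hummus $0.3529, tempeh $0.6304, strawberries $2.5000.
Take 2.516 servings of kidney beans: +7.8 mg iron for $2.26 (total $2.26, still need 0.0 mg).
Greedy by cheapest-per-mg is optimal for a single linear constraint, so the minimum cost is $2.26.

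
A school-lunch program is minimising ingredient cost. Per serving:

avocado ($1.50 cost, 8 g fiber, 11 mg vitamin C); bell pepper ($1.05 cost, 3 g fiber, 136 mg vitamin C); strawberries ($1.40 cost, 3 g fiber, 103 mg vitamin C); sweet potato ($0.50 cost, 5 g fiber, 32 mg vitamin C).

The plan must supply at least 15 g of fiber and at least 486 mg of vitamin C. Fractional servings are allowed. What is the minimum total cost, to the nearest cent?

$4.00

avocado only: max(15/8, 486/11) = 44.18 servings → $66.27.
bell pepper only: max(15/3, 486/136) = 5 servings → $5.25.
strawberries only: max(15/3, 486/103) = 5 servings → $7.00.
sweet potato only: max(15/5, 486/32) = 15.19 servings → $7.59.
avocado + bell pepper with both tight: 0.5517 servings and 3.529 servings → $4.53.
avocado + strawberries with both tight: 0.11 servings and 4.707 servings → $6.75.
avocado + sweet potato: intersection lies outside the first quadrant.
bell pepper + strawberries: the both-tight solution has a negative serving — not a feasible corner.
bell pepper + sweet potato with both tight: 3.339 servings and 0.9966 servings → $4.00.
strawberries + sweet potato with both tight: 4.654 servings and 0.2076 servings → $6.62.
Cheapest feasible corner: $4.00.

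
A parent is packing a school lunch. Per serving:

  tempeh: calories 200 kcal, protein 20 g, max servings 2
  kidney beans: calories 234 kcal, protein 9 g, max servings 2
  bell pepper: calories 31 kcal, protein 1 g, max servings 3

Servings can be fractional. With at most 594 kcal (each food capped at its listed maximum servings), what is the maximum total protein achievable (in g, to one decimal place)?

Protein per kcal: tempeh 0.1, kidney beans 0.03846, bell pepper 0.03226.
Take 2 servings of tempeh: uses 400 kcal, +40.0 g protein (running total 40.0 g).
Take 0.8291 servings of kidney beans: uses 194 kcal, +7.5 g protein (running total 47.5 g).
Greedy by best ratio exhausts the calories allowance optimally: 47.5 g.

47.5 g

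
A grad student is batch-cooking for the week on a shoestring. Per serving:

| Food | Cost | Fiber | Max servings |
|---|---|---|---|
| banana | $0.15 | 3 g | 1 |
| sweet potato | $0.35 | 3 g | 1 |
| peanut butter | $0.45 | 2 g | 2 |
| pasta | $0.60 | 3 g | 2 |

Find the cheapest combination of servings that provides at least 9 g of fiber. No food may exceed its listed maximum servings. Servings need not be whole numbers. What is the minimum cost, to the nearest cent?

$1.10

Cost per g of fiber: banana $0.0500, sweet potato $0.1167, pasta $0.2000, peanut butter $0.2250.
Take 1 serving of banana: +3.0 g fiber for $0.15 (total $0.15, still need 6.0 g).
Take 1 serving of sweet potato: +3.0 g fiber for $0.35 (total $0.50, still need 3.0 g).
Take 1 serving of pasta: +3.0 g fiber for $0.60 (total $1.10, still need 0.0 g).
Greedy by cheapest-per-g is optimal for a single linear constraint, so the minimum cost is $1.10.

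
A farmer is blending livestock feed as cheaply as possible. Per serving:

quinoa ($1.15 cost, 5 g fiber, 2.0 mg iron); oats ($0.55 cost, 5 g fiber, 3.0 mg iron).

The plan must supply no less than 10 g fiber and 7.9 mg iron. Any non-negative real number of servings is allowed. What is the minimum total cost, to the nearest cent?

$1.45

Minimising a linear cost over {fiber ≥ 10, iron ≥ 7.9, servings ≥ 0} — the optimum is at a vertex, using one or two foods.
quinoa only: max(10/5, 7.9/2.0) = 3.95 servings → $4.54.
oats only: max(10/5, 7.9/3.0) = 2.633 servings → $1.45.
quinoa + oats: the both-tight solution has a negative serving — not a feasible corner.
The minimum over all feasible corners is $1.45.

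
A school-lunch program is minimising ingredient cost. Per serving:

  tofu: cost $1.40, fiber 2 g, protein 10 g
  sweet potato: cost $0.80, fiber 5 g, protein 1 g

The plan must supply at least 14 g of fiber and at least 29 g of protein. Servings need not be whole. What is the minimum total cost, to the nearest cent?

$5.19

At the optimum either one food covers both requirements or two foods hit both targets exactly; no other combination can be cheaper.
tofu only: max(14/2, 29/10) = 7 servings → $9.80.
sweet potato only: max(14/5, 29/1) = 29 servings → $23.20.
tofu + sweet potato with both tight: 2.729 servings and 1.708 servings → $5.19.
The minimum over all feasible corners is $5.19.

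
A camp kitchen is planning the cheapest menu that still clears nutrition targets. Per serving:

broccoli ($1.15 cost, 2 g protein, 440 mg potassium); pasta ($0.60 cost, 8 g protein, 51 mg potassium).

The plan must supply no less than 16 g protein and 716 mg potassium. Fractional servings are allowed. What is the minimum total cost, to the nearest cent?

Check every corner: each single food scaled to meet both minima, and each pair solved so both constraints bind.
broccoli only: max(16/2, 716/440) = 8 servings → $9.20.
pasta only: max(16/8, 716/51) = 14.04 servings → $8.42.
broccoli + pasta with both tight: 1.437 servings and 1.641 servings → $2.64.
Cheapest feasible corner: $2.64.

$2.64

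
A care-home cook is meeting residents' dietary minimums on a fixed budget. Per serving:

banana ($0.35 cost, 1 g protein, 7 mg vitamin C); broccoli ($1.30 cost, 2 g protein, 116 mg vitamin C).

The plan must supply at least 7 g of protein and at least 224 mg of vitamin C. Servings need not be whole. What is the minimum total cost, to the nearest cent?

$3.48

Minimising a linear cost over {protein ≥ 7, vitamin C ≥ 224, servings ≥ 0} — the optimum is at a vertex, using one or two foods.
banana only: max(7/1, 224/7) = 32 servings → $11.20.
broccoli only: max(7/2, 224/116) = 3.5 servings → $4.55.
banana + broccoli with both tight: 3.569 servings and 1.716 servings → $3.48.
The minimum over all feasible corners is $3.48.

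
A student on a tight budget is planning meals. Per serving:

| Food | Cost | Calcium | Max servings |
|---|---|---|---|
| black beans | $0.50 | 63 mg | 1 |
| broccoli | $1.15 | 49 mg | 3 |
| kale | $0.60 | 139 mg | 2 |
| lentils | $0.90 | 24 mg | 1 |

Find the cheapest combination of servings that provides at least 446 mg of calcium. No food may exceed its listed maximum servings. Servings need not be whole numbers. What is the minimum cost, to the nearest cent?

Cost per mg of calcium: kale $0.0043, black beans $0.0079, broccoli $0.0235, lentils $0.0375.
Take 2 servings of kale: +278.0 mg calcium for $1.20 (total $1.20, still need 168.0 mg).
Take 1 serving of black beans: +63.0 mg calcium for $0.50 (total $1.70, still need 105.0 mg).
Take 2.143 servings of broccoli: +105.0 mg calcium for $2.46 (total $4.16, still need 0.0 mg).
Greedy by cheapest-per-mg is optimal for a single linear constraint, so the minimum cost is $4.16.

$4.16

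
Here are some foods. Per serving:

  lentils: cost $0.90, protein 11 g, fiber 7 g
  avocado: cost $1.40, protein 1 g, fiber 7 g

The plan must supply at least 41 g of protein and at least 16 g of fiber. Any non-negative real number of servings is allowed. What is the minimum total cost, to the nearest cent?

$3.35

This is a tiny linear program; its minimum lies at a vertex of the feasible set. List the vertices and price them.
lentils only: max(41/11, 16/7) = 3.727 servings → $3.35.
avocado only: max(41/1, 16/7) = 41 servings → $57.40.
lentils + avocado: intersection lies outside the first quadrant.
The minimum over all feasible corners is $3.35.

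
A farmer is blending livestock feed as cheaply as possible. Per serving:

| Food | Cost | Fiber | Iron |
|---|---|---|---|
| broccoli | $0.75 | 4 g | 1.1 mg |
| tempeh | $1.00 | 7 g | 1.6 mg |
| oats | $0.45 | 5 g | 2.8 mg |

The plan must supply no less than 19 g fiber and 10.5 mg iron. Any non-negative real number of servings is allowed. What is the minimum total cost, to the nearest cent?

The cheapest plan sits at a corner of the feasible region — with two constraints it uses at most two foods.
broccoli only: max(19/4, 10.5/1.1) = 9.545 servings → $7.16.
tempeh only: max(19/7, 10.5/1.6) = 6.562 servings → $6.56.
oats only: max(19/5, 10.5/2.8) = 3.8 servings → $1.71.
broccoli + tempeh with both targets exact would need a negative amount; discard.
broccoli + oats with both tight: 0.1228 servings and 3.702 servings → $1.76.
tempeh + oats with both tight: 0.06034 servings and 3.716 servings → $1.73.
Cheapest feasible corner: $1.71.

$1.71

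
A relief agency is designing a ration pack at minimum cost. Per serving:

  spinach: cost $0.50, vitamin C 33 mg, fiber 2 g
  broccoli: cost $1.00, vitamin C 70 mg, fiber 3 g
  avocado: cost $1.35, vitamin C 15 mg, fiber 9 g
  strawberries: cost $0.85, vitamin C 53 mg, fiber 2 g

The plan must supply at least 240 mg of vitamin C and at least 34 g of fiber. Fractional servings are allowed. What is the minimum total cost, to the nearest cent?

Check every corner: each single food scaled to meet both minima, and each pair solved so both constraints bind.
spinach only: max(240/33, 34/2) = 17 servings → $8.50.
broccoli only: max(240/70, 34/3) = 11.33 servings → $11.33.
avocado only: max(240/15, 34/9) = 16 servings → $21.60.
strawberries only: max(240/53, 34/2) = 17 servings → $14.45.
spinach + broccoli: intersection lies outside the first quadrant.
spinach + avocado with both tight: 6.18 servings and 2.404 servings → $6.34.
spinach + strawberries: the both-tight solution has a negative serving — not a feasible corner.
broccoli + avocado with both tight: 2.821 servings and 2.838 servings → $6.65.
broccoli + strawberries with both targets exact would need a negative amount; discard.
avocado + strawberries with both tight: 2.957 servings and 3.691 servings → $7.13.
So the least-cost plan costs $6.34.

$6.34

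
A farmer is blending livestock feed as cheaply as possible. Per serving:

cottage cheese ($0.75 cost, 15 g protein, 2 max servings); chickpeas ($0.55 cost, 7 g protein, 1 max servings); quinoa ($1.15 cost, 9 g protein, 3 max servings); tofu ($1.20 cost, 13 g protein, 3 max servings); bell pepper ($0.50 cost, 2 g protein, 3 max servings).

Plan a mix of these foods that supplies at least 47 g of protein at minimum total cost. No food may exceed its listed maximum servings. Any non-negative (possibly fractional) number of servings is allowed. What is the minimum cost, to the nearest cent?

$2.97

Cost per g of protein: cottage cheese $0.0500, chickpeas $0.0786, tofu $0.0923, quinoa $0.1278, bell pepper $0.2500.
Take 2 servings of cottage cheese: +30.0 g protein for $1.50 (total $1.50, still need 17.0 g).
Take 1 serving of chickpeas: +7.0 g protein for $0.55 (total $2.05, still need 10.0 g).
Take 0.7692 servings of tofu: +10.0 g protein for $0.92 (total $2.97, still need 0.0 g).
Greedy by cheapest-per-g is optimal for a single linear constraint, so the minimum cost is $2.97.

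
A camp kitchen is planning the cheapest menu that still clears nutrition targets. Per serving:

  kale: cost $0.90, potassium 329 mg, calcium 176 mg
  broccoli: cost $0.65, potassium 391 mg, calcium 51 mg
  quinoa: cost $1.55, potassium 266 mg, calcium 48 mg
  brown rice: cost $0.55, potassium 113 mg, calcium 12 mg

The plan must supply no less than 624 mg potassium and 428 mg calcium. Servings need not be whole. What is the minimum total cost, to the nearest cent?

kale only: max(624/329, 428/176) = 2.432 servings → $2.19.
broccoli only: max(624/391, 428/51) = 8.392 servings → $5.45.
quinoa only: max(624/266, 428/48) = 8.917 servings → $13.82.
brown rice only: max(624/113, 428/12) = 35.67 servings → $19.62.
kale + broccoli: intersection lies outside the first quadrant.
kale + quinoa with both targets exact would need a negative amount; discard.
kale + brown rice with both targets exact would need a negative amount; discard.
broccoli + quinoa: intersection lies outside the first quadrant.
broccoli + brown rice: intersection lies outside the first quadrant.
quinoa + brown rice with both targets exact would need a negative amount; discard.
So the least-cost plan costs $2.19.

$2.19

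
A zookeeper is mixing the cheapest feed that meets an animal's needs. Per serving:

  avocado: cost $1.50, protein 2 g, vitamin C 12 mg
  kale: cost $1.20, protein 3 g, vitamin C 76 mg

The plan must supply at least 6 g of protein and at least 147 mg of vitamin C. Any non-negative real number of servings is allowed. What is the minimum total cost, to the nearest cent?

At the optimum either one food covers both requirements or two foods hit both targets exactly; no other combination can be cheaper.
avocado only: max(6/2, 147/12) = 12.25 servings → $18.38.
kale only: max(6/3, 147/76) = 2 servings → $2.40.
avocado + kale with both tight: 0.1293 servings and 1.914 servings → $2.49.
The minimum over all feasible corners is $2.40.

$2.40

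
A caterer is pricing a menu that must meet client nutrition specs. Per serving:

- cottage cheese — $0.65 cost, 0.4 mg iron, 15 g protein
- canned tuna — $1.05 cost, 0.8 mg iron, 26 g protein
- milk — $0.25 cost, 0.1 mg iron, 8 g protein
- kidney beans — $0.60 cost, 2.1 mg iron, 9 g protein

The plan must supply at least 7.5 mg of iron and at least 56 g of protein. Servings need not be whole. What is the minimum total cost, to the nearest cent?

Two binding constraints pin down two serving amounts, so the optimal mix uses at most two foods. The candidates are each food alone (scaled to the tighter of iron/protein) and each pair with both constraints tight.
cottage cheese only: max(7.5/0.4, 56/15) = 18.75 servings → $12.19.
canned tuna only: max(7.5/0.8, 56/26) = 9.375 servings → $9.84.
milk only: max(7.5/0.1, 56/8) = 75 servings → $18.75.
kidney beans only: max(7.5/2.1, 56/9) = 6.222 servings → $3.73.
cottage cheese + canned tuna: intersection lies outside the first quadrant.
cottage cheese + milk with both targets exact would need a negative amount; discard.
cottage cheese + kidney beans with both tight: 1.796 servings and 3.229 servings → $3.10.
canned tuna + milk: the both-tight solution has a negative serving — not a feasible corner.
canned tuna + kidney beans with both tight: 1.057 servings and 3.169 servings → $3.01.
milk + kidney beans with both tight: 3.151 servings and 3.421 servings → $2.84.
Cheapest feasible corner: $2.84.

$2.84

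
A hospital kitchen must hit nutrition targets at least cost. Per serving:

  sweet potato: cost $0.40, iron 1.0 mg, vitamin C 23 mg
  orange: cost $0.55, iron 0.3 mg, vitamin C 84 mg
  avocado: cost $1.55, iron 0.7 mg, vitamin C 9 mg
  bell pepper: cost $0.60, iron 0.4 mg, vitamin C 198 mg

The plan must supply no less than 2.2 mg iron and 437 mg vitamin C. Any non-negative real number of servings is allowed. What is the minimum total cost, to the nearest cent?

sweet potato only: max(2.2/1.0, 437/23) = 19 servings → $7.60.
orange only: max(2.2/0.3, 437/84) = 7.333 servings → $4.03.
avocado only: max(2.2/0.7, 437/9) = 48.56 servings → $75.26.
bell pepper only: max(2.2/0.4, 437/198) = 5.5 servings → $3.30.
sweet potato + orange with both tight: 0.6965 servings and 5.012 servings → $3.04.
sweet potato + avocado: intersection lies outside the first quadrant.
sweet potato + bell pepper with both tight: 1.381 servings and 2.047 servings → $1.78.
orange + avocado with both tight: 5.1 servings and 0.9572 servings → $4.29.
orange + bell pepper with both targets exact would need a negative amount; discard.
avocado + bell pepper with both tight: 1.932 servings and 2.119 servings → $4.27.
Cheapest feasible corner: $1.78.

$1.78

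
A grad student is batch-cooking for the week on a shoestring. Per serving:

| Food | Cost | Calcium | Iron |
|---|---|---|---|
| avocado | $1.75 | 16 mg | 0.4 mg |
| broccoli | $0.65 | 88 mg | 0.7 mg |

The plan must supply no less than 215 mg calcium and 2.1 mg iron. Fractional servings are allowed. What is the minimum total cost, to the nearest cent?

A basic optimal solution has at most two foods positive. Try each food alone and each pair with both targets met exactly.
avocado only: max(215/16, 2.1/0.4) = 13.44 servings → $23.52.
broccoli only: max(215/88, 2.1/0.7) = 3 servings → $1.95.
avocado + broccoli with both tight: 1.429 servings and 2.183 servings → $3.92.
So the least-cost plan costs $1.95.

$1.95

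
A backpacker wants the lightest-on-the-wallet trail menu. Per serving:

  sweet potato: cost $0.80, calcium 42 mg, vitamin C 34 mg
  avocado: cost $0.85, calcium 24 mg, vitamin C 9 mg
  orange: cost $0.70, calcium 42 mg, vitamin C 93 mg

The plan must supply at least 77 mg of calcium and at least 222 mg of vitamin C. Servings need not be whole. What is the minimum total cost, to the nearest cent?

$1.67

Compare the cost at each extreme point of the feasible region.
sweet potato only: max(77/42, 222/34) = 6.529 servings → $5.22.
avocado only: max(77/24, 222/9) = 24.67 servings → $20.97.
orange only: max(77/42, 222/93) = 2.387 servings → $1.67.
sweet potato + avocado: intersection lies outside the first quadrant.
sweet potato + orange with both targets exact would need a negative amount; discard.
avocado + orange with both targets exact would need a negative amount; discard.
Cheapest feasible corner: $1.67.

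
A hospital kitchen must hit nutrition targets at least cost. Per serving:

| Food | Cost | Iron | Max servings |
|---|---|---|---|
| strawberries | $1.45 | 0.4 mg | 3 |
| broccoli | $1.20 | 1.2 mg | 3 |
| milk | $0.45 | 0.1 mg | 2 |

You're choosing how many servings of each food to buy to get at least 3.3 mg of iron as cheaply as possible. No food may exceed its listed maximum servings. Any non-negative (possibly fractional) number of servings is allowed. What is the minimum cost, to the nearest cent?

$3.30

Cost per mg of iron: broccoli $1.0000, strawberries $3.6250, milk $4.5000.
Take 2.75 servings of broccoli: +3.3 mg iron for $3.30 (total $3.30, still need 0.0 mg).
Greedy by cheapest-per-mg is optimal for a single linear constraint, so the minimum cost is $3.30.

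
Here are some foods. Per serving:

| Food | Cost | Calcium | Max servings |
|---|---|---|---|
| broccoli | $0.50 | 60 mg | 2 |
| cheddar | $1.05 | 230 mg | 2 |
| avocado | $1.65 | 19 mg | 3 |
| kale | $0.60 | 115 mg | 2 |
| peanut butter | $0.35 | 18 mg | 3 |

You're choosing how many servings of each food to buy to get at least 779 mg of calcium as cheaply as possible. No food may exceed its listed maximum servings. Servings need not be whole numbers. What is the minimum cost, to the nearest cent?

$4.04

Cost per mg of calcium: cheddar $0.0046, kale $0.0052, broccoli $0.0083, peanut butter $0.0194, avocado $0.0868.
Take 2 servings of cheddar: +460.0 mg calcium for $2.10 (total $2.10, still need 319.0 mg).
Take 2 servings of kale: +230.0 mg calcium for $1.20 (total $3.30, still need 89.0 mg).
Take 1.483 servings of broccoli: +89.0 mg calcium for $0.74 (total $4.04, still need 0.0 mg).
Greedy by cheapest-per-mg is optimal for a single linear constraint, so the minimum cost is $4.04.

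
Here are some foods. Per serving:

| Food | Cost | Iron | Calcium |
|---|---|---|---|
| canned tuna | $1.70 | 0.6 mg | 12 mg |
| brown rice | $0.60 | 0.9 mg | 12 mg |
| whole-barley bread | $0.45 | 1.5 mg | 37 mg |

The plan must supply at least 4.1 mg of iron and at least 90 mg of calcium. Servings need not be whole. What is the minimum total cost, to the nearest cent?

$1.23

For a min-cost LP with two ≥-constraints, a basic feasible solution has at most two positive variables.
canned tuna only: max(4.1/0.6, 90/12) = 7.5 servings → $12.75.
brown rice only: max(4.1/0.9, 90/12) = 7.5 servings → $4.50.
whole-barley bread only: max(4.1/1.5, 90/37) = 2.733 servings → $1.23.
canned tuna + brown rice with both targets exact would need a negative amount; discard.
canned tuna + whole-barley bread with both tight: 3.976 servings and 1.143 servings → $7.27.
brown rice + whole-barley bread with both tight: 1.092 servings and 2.078 servings → $1.59.
So the least-cost plan costs $1.23.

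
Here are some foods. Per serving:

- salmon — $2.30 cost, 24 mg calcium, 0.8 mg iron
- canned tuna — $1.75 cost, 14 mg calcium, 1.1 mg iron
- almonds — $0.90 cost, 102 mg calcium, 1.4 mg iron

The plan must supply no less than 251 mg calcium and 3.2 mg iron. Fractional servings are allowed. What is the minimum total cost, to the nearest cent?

$2.21

Compare the cost at each extreme point of the feasible region.
salmon only: max(251/24, 3.2/0.8) = 10.46 servings → $24.05.
canned tuna only: max(251/14, 3.2/1.1) = 17.93 servings → $31.38.
almonds only: max(251/102, 3.2/1.4) = 2.461 servings → $2.21.
salmon + canned tuna: intersection lies outside the first quadrant.
salmon + almonds: the both-tight solution has a negative serving — not a feasible corner.
canned tuna + almonds: the both-tight solution has a negative serving — not a feasible corner.
So the least-cost plan costs $2.21.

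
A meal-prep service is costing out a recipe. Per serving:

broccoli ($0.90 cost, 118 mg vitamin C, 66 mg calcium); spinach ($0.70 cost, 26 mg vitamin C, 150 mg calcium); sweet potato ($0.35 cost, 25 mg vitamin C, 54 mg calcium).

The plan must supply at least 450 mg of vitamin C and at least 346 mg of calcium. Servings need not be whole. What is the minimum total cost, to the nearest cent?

With two linear requirements the optimum uses one or two foods; enumerate the corners.
broccoli only: max(450/118, 346/66) = 5.242 servings → $4.72.
spinach only: max(450/26, 346/150) = 17.31 servings → $12.12.
sweet potato only: max(450/25, 346/54) = 18 servings → $6.30.
broccoli + spinach with both tight: 3.66 servings and 0.6962 servings → $3.78.
broccoli + sweet potato with both tight: 3.314 servings and 2.357 servings → $3.81.
spinach + sweet potato with both targets exact would need a negative amount; discard.
Cheapest feasible corner: $3.78.

$3.78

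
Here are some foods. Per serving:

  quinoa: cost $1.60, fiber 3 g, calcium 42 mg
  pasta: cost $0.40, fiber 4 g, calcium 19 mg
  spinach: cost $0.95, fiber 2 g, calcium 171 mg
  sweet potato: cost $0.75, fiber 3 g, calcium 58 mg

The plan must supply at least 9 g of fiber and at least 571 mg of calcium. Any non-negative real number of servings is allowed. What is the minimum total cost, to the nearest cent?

$3.35

Compare the cost at each extreme point of the feasible region.
quinoa only: max(9/3, 571/42) = 13.6 servings → $21.75.
pasta only: max(9/4, 571/19) = 30.05 servings → $12.02.
spinach only: max(9/2, 571/171) = 4.5 servings → $4.28.
sweet potato only: max(9/3, 571/58) = 9.845 servings → $7.38.
quinoa + pasta: intersection lies outside the first quadrant.
quinoa + spinach with both tight: 0.9254 servings and 3.112 servings → $4.44.
quinoa + sweet potato with both targets exact would need a negative amount; discard.
pasta + spinach with both tight: 0.6146 servings and 3.271 servings → $3.35.
pasta + sweet potato with both targets exact would need a negative amount; discard.
spinach + sweet potato with both tight: 3 servings and 1 serving → $3.60.
The minimum over all feasible corners is $3.35.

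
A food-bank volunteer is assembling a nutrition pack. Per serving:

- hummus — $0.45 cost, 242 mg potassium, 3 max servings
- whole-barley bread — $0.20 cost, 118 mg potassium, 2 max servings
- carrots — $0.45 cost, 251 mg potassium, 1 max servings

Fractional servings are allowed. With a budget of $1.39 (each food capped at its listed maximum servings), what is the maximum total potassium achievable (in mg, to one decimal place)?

Potassium per dollar: whole-barley bread 590, carrots 557.8, hummus 537.8.
Take 2 servings of whole-barley bread: spends $0.40, +236.0 mg potassium (running total 236.0 mg).
Take 1 serving of carrots: spends $0.45, +251.0 mg potassium (running total 487.0 mg).
Take 1.2 servings of hummus: spends $0.54, +290.4 mg potassium (running total 777.4 mg).
Filling greedily by potassium-per-dollar is optimal for one linear limit, giving 777.4 mg.

777.4 mg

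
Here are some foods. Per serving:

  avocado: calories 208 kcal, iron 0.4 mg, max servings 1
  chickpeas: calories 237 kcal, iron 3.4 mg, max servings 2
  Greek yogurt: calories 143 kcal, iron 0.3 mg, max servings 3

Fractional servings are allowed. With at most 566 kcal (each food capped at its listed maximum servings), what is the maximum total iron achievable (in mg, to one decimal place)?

7.0 mg

Iron per kcal: chickpeas 0.01435, Greek yogurt 0.002098, avocado 0.001923.
Take 2 servings of chickpeas: uses 474 kcal, +6.8 mg iron (running total 6.8 mg).
Take 0.6434 servings of Greek yogurt: uses 92 kcal, +0.2 mg iron (running total 7.0 mg).
Filling greedily by iron-per-kcal is optimal for one linear limit, giving 7.0 mg.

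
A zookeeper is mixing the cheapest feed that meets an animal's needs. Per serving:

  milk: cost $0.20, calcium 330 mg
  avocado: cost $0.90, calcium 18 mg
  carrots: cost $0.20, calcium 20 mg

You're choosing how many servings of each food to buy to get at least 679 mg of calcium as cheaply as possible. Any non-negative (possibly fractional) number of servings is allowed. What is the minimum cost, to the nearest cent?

Cost per mg of calcium: milk $0.0006, carrots $0.0100, avocado $0.0500.
With no serving limits, use only milk: 679 mg / 330 mg = 2.058 servings × $0.20 = $0.41.

$0.41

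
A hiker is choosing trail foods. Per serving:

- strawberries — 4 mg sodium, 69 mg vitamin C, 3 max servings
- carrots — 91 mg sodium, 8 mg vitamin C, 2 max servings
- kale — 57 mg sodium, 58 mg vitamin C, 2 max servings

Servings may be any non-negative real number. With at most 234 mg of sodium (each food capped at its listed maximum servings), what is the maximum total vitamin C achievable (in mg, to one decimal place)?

332.5 mg

Vitamin C per mg sodium: strawberries 17.25, kale 1.018, carrots 0.08791.
Take 3 servings of strawberries: uses 12 mg sodium, +207.0 mg vitamin C (running total 207.0 mg).
Take 2 servings of kale: uses 114 mg sodium, +116.0 mg vitamin C (running total 323.0 mg).
Take 1.187 servings of carrots: uses 108 mg sodium, +9.5 mg vitamin C (running total 332.5 mg).
Filling greedily by vitamin C-per-mg sodium is optimal for one linear limit, giving 332.5 mg.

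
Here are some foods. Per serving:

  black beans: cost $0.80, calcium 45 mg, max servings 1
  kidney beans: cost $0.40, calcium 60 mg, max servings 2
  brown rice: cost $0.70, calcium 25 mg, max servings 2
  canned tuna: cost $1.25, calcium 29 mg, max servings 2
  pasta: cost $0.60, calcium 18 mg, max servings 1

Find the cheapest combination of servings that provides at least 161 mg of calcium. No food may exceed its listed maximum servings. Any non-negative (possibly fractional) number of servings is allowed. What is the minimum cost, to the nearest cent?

Cost per mg of calcium: kidney beans $0.0067, black beans $0.0178, brown rice $0.0280, pasta $0.0333, canned tuna $0.0431.
Take 2 servings of kidney beans: +120.0 mg calcium for $0.80 (total $0.80, still need 41.0 mg).
Take 0.9111 servings of black beans: +41.0 mg calcium for $0.73 (total $1.53, still need 0.0 mg).
Filling from the cheapest source first is optimal under one linear minimum: $1.53.

$1.53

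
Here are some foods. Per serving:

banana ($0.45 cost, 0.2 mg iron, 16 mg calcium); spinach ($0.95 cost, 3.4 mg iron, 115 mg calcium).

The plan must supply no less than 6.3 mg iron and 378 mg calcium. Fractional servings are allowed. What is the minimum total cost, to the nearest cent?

At the optimum either one food covers both requirements or two foods hit both targets exactly; no other combination can be cheaper.
banana only: max(6.3/0.2, 378/16) = 31.5 servings → $14.18.
spinach only: max(6.3/3.4, 378/115) = 3.287 servings → $3.12.
banana + spinach with both tight: 17.86 servings and 0.8025 servings → $8.80.
So the least-cost plan costs $3.12.

$3.12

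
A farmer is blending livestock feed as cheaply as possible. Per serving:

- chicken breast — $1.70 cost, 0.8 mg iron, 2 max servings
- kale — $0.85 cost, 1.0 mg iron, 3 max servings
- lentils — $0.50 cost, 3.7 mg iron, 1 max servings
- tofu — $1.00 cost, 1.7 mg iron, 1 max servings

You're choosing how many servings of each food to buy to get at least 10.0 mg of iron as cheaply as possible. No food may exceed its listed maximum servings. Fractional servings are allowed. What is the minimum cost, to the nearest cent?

$7.45

Cost per mg of iron: lentils $0.1351, tofu $0.5882, kale $0.8500, chicken breast $2.1250.
Take 1 serving of lentils: +3.7 mg iron for $0.50 (total $0.50, still need 6.3 mg).
Take 1 serving of tofu: +1.7 mg iron for $1.00 (total $1.50, still need 4.6 mg).
Take 3 servings of kale: +3.0 mg iron for $2.55 (total $4.05, still need 1.6 mg).
Take 2 servings of chicken breast: +1.6 mg iron for $3.40 (total $7.45, still need 0.0 mg).
Greedy by cheapest-per-mg is optimal for a single linear constraint, so the minimum cost is $7.45.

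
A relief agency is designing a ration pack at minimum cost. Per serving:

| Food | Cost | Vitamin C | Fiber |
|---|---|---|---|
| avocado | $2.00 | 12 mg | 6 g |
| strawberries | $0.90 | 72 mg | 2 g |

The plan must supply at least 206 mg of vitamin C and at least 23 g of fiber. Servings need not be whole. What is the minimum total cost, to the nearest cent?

For a min-cost LP with two ≥-constraints, a basic feasible solution has at most two positive variables.
avocado only: max(206/12, 23/6) = 17.17 servings → $34.33.
strawberries only: max(206/72, 23/2) = 11.5 servings → $10.35.
avocado + strawberries with both tight: 3.049 servings and 2.353 servings → $8.22.
Cheapest feasible corner: $8.22.

$8.22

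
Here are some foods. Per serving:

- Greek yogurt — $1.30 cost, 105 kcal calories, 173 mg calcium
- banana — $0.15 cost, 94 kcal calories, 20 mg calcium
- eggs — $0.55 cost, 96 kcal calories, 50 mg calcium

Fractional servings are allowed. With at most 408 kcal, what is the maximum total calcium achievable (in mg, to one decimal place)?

Calcium per kcal: Greek yogurt 1.648, eggs 0.5208, banana 0.2128.
With no serving limits, spend the whole calories allowance on Greek yogurt: 408 kcal / 105 kcal × 173 mg = 672.2 mg.

672.2 mg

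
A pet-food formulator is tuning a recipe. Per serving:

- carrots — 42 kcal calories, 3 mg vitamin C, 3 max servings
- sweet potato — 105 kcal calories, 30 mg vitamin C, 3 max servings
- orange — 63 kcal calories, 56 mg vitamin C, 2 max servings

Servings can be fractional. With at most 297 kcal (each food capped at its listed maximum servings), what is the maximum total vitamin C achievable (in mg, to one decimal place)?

160.9 mg

Vitamin C per kcal: orange 0.8889, sweet potato 0.2857, carrots 0.07143.
Take 2 servings of orange: uses 126 kcal, +112.0 mg vitamin C (running total 112.0 mg).
Take 1.629 servings of sweet potato: uses 171 kcal, +48.9 mg vitamin C (running total 160.9 mg).
Greedy by best ratio exhausts the calories allowance optimally: 160.9 mg.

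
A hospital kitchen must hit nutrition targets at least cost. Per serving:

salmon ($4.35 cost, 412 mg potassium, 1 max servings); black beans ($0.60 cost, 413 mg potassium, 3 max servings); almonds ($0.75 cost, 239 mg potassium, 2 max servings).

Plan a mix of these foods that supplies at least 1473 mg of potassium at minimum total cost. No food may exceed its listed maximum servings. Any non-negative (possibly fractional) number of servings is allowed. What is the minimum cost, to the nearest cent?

$2.53

Cost per mg of potassium: black beans $0.0015, almonds $0.0031, salmon $0.0106.
Take 3 servings of black beans: +1239.0 mg potassium for $1.80 (total $1.80, still need 234.0 mg).
Take 0.9791 servings of almonds: +234.0 mg potassium for $0.73 (total $2.53, still need 0.0 mg).
Filling from the cheapest source first is optimal under one linear minimum: $2.53.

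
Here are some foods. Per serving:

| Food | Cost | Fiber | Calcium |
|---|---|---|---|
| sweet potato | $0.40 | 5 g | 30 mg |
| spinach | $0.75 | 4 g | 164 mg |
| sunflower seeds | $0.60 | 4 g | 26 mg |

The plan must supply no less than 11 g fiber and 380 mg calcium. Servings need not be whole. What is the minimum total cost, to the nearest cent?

Two binding constraints pin down two serving amounts, so the optimal mix uses at most two foods. The candidates are each food alone (scaled to the tighter of fiber/calcium) and each pair with both constraints tight.
sweet potato only: max(11/5, 380/30) = 12.67 servings → $5.07.
spinach only: max(11/4, 380/164) = 2.75 servings → $2.06.
sunflower seeds only: max(11/4, 380/26) = 14.62 servings → $8.77.
sweet potato + spinach with both tight: 0.4057 servings and 2.243 servings → $1.84.
sweet potato + sunflower seeds with both targets exact would need a negative amount; discard.
spinach + sunflower seeds with both tight: 2.236 servings and 0.5145 servings → $1.99.
So the least-cost plan costs $1.84.

$1.84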